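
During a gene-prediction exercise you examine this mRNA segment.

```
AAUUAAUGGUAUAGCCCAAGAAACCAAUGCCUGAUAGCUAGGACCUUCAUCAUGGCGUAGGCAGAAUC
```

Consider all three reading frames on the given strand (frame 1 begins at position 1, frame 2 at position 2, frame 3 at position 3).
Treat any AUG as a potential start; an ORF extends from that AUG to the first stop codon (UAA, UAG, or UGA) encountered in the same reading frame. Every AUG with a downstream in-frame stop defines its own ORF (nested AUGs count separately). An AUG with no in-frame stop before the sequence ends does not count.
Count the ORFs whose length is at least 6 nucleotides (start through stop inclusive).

3

Frame 1: AAU UAA UGG UAU AGC CCA AGA AAC CAA UGC CUG AUA GCU AGG ACC UUC AUC AUG GCG UAG GCA GAA — AUG at 52, stop UAG at 58 → 9 nt.
Frame 2: AUU AAU GGU AUA GCC CAA GAA ACC AAU GCC UGA UAG CUA GGA CCU UCA UCA UGG CGU AGG CAG AAU — no AUG→stop ORF.
Frame 3: UUA AUG GUA UAG CCC AAG AAA CCA AUG CCU GAU AGC UAG GAC CUU CAU CAU GGC GUA GGC AGA AUC — AUG at 6, stop UAG at 12 → 9 nt; AUG at 27, stop UAG at 39 → 15 nt.
ORFs ≥ 6 nucleotides: frame 1 52–60 (9 nucleotides), frame 3 6–14 (9 nucleotides), frame 3 27–41 (15 nucleotides). Count = 3.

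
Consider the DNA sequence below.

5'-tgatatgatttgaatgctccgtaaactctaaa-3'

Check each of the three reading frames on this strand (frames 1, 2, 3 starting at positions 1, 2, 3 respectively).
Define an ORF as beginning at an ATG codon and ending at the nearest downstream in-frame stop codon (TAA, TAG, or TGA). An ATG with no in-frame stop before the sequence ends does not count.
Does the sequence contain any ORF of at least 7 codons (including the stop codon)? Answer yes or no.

Frame 1: TGA TAT GAT TTG AAT GCT CCG TAA ACT CTA — no ATG→stop ORF.
Frame 2: GAT ATG ATT TGA ATG CTC CGT AAA CTC TAA — ATG at 5, stop TGA at 11 → 9 nt; ATG at 14, stop TAA at 29 → 18 nt.
Frame 3: ATA TGA TTT GAA TGC TCC GTA AAC TCT AAA — no ATG→stop ORF.
Largest ORF found is 6 codons < 7, so no.

no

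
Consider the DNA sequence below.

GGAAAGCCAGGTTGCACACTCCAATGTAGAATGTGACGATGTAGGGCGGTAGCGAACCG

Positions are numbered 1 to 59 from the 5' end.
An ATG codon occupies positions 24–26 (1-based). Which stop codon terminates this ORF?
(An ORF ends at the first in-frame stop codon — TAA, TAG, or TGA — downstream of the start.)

Codons from position 24: ATG (24–26), TAG (27–29).
The first in-frame stop codon is TAG.

TAG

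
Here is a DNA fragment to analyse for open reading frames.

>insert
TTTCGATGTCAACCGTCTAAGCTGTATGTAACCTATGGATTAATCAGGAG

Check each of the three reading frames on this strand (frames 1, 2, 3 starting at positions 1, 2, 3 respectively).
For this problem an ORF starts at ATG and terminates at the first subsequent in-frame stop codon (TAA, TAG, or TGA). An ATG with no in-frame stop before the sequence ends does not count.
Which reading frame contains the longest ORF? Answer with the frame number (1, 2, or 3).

3

Frame 1: TTT CGA TGT CAA CCG TCT AAG CTG TAT GTA ACC TAT GGA TTA ATC AGG — no ATG→stop ORF.
Frame 2: TTC GAT GTC AAC CGT CTA AGC TGT ATG TAA CCT ATG GAT TAA TCA GGA — ATG at 26, stop TAA at 29 → 6 nt; ATG at 35, stop TAA at 41 → 9 nt.
Frame 3: TCG ATG TCA ACC GTC TAA GCT GTA TGT AAC CTA TGG ATT AAT CAG GAG — ATG at 6, stop TAA at 18 → 15 nt.
Longest ORF is 15 nt in frame 3 (positions 6–20).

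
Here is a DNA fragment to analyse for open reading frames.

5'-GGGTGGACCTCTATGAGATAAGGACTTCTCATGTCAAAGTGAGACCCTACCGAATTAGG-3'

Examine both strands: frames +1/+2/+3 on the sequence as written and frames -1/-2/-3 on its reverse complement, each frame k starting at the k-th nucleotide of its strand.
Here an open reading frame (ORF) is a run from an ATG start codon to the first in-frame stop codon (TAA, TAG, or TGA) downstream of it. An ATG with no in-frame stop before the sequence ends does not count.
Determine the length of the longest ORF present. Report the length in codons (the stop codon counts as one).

Reverse complement (5'→3'): CCTAATTCGGTAGGGTCTCACTTTGACATGAGAAGTCCTTATCTCATAGAGGTCCACCC
Frame +1: GGG TGG ACC TCT ATG AGA TAA GGA CTT CTC ATG TCA AAG TGA GAC CCT ACC GAA TTA — ATG at 13, stop TAA at 19 → 9 nt; ATG at 31, stop TGA at 40 → 12 nt.
Frame +2: GGT GGA CCT CTA TGA GAT AAG GAC TTC TCA TGT CAA AGT GAG ACC CTA CCG AAT TAG — no ATG→stop ORF.
Frame +3: GTG GAC CTC TAT GAG ATA AGG ACT TCT CAT GTC AAA GTG AGA CCC TAC CGA ATT AGG — no ATG→stop ORF.
Frame -1: CCT AAT TCG GTA GGG TCT CAC TTT GAC ATG AGA AGT CCT TAT CTC ATA GAG GTC CAC — no ATG→stop ORF.
Frame -2: CTA ATT CGG TAG GGT CTC ACT TTG ACA TGA GAA GTC CTT ATC TCA TAG AGG TCC ACC — no ATG→stop ORF.
Frame -3: TAA TTC GGT AGG GTC TCA CTT TGA CAT GAG AAG TCC TTA TCT CAT AGA GGT CCA CCC — no ATG→stop ORF.
Longest: frame +1, positions 31–42, 12 nt = 4 codons = 3 aa. → 4 codons.

4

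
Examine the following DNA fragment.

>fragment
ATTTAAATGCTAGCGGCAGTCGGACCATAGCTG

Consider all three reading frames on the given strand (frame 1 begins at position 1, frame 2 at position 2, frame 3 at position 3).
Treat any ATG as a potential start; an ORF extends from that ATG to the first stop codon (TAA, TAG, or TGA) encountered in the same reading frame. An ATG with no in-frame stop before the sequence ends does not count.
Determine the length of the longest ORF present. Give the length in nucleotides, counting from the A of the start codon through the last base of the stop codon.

24

Frame 1: ATT TAA ATG CTA GCG GCA GTC GGA CCA TAG CTG — ATG at 7, stop TAG at 28 → 24 nt.
Frame 2: TTT AAA TGC TAG CGG CAG TCG GAC CAT AGC — no ATG→stop ORF.
Frame 3: TTA AAT GCT AGC GGC AGT CGG ACC ATA GCT — no ATG→stop ORF.
Longest: frame 1, positions 7–30, 24 nt = 8 codons = 7 aa. → 24 nucleotides.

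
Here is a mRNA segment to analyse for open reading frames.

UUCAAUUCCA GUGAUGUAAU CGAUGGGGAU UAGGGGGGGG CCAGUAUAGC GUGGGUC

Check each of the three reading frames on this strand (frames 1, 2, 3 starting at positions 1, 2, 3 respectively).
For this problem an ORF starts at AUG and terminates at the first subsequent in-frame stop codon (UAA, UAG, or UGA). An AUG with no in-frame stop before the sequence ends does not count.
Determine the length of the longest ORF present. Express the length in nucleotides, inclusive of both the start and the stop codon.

Frame 1: UUC AAU UCC AGU GAU GUA AUC GAU GGG GAU UAG GGG GGG GCC AGU AUA GCG UGG GUC — no AUG→stop ORF.
Frame 2: UCA AUU CCA GUG AUG UAA UCG AUG GGG AUU AGG GGG GGG CCA GUA UAG CGU GGG — AUG at 14, stop UAA at 17 → 6 nt; AUG at 23, stop UAG at 47 → 27 nt.
Frame 3: CAA UUC CAG UGA UGU AAU CGA UGG GGA UUA GGG GGG GGC CAG UAU AGC GUG GGU — no AUG→stop ORF.
Longest: frame 2, positions 23–49, 27 nt = 9 codons = 8 aa. → 27 nucleotides.

27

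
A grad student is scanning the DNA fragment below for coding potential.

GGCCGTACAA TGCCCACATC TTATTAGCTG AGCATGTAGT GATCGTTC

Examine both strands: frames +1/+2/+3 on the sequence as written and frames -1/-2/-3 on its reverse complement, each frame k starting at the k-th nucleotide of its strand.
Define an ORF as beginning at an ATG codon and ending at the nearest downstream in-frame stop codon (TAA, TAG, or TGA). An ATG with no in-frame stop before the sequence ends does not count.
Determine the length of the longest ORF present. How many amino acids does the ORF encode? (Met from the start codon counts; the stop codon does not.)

5

Reverse complement (5'→3'): GAACGATCACTACATGCTCAGCTAATAAGATGTGGGCATTGTACGGCC
Frame +1: GGC CGT ACA ATG CCC ACA TCT TAT TAG CTG AGC ATG TAG TGA TCG TTC — ATG at 10, stop TAG at 25 → 18 nt; ATG at 34, stop TAG at 37 → 6 nt.
Frame +2: GCC GTA CAA TGC CCA CAT CTT ATT AGC TGA GCA TGT AGT GAT CGT — no ATG→stop ORF.
Frame +3: CCG TAC AAT GCC CAC ATC TTA TTA GCT GAG CAT GTA GTG ATC GTT — no ATG→stop ORF.
Frame -1: GAA CGA TCA CTA CAT GCT CAG CTA ATA AGA TGT GGG CAT TGT ACG GCC — no ATG→stop ORF.
Frame -2: AAC GAT CAC TAC ATG CTC AGC TAA TAA GAT GTG GGC ATT GTA CGG — ATG at 14, stop TAA at 23 → 12 nt.
Frame -3: ACG ATC ACT ACA TGC TCA GCT AAT AAG ATG TGG GCA TTG TAC GGC — no ATG→stop ORF.
Longest: frame +1, positions 10–27, 18 nt = 6 codons = 5 aa. → 5 amino acids.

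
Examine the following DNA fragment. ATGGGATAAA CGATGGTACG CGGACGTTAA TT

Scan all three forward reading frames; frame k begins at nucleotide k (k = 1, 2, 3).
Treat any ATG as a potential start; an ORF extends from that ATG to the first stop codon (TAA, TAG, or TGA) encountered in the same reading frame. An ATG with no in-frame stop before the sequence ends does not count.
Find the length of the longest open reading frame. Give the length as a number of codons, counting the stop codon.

Frame 1: ATG GGA TAA ACG ATG GTA CGC GGA CGT TAA — ATG at 1, stop TAA at 7 → 9 nt; ATG at 13, stop TAA at 28 → 18 nt.
Frame 2: TGG GAT AAA CGA TGG TAC GCG GAC GTT AAT — no ATG→stop ORF.
Frame 3: GGG ATA AAC GAT GGT ACG CGG ACG TTA ATT — no ATG→stop ORF.
Longest: frame 1, positions 13–30, 18 nt = 6 codons = 5 aa. → 6 codons.

6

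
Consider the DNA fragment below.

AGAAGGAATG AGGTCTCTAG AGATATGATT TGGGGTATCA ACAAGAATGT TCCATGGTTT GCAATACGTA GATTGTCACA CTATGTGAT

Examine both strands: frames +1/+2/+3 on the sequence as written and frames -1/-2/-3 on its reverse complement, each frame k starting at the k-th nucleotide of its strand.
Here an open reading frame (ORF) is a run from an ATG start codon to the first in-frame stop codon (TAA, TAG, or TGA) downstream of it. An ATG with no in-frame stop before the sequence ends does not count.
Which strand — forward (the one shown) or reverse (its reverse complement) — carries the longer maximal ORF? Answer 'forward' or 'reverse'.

forward

Reverse complement (5'→3'): ATCACATAGTGTGACAATCTACGTATTGCAAACCATGGAACATTCTTGTTGATACCCCAAATCATATCTCTAGAGACCTCATTCCTTCT
Frame +1: AGA AGG AAT GAG GTC TCT AGA GAT ATG ATT TGG GGT ATC AAC AAG AAT GTT CCA TGG TTT GCA ATA CGT AGA TTG TCA CAC TAT GTG — no ATG→stop ORF.
Frame +2: GAA GGA ATG AGG TCT CTA GAG ATA TGA TTT GGG GTA TCA ACA AGA ATG TTC CAT GGT TTG CAA TAC GTA GAT TGT CAC ACT ATG TGA — ATG at 8, stop TGA at 26 → 21 nt; ATG at 47, stop TGA at 86 → 42 nt; ATG at 83, stop TGA at 86 → 6 nt.
Frame +3: AAG GAA TGA GGT CTC TAG AGA TAT GAT TTG GGG TAT CAA CAA GAA TGT TCC ATG GTT TGC AAT ACG TAG ATT GTC ACA CTA TGT GAT — ATG at 54, stop TAG at 69 → 18 nt.
Frame -1: ATC ACA TAG TGT GAC AAT CTA CGT ATT GCA AAC CAT GGA ACA TTC TTG TTG ATA CCC CAA ATC ATA TCT CTA GAG ACC TCA TTC CTT — no ATG→stop ORF.
Frame -2: TCA CAT AGT GTG ACA ATC TAC GTA TTG CAA ACC ATG GAA CAT TCT TGT TGA TAC CCC AAA TCA TAT CTC TAG AGA CCT CAT TCC TTC — ATG at 35, stop TGA at 50 → 18 nt.
Frame -3: CAC ATA GTG TGA CAA TCT ACG TAT TGC AAA CCA TGG AAC ATT CTT GTT GAT ACC CCA AAT CAT ATC TCT AGA GAC CTC ATT CCT TCT — no ATG→stop ORF.
Forward-strand max 42 nt; reverse-strand max 18 nt. The forward strand has the longer ORF.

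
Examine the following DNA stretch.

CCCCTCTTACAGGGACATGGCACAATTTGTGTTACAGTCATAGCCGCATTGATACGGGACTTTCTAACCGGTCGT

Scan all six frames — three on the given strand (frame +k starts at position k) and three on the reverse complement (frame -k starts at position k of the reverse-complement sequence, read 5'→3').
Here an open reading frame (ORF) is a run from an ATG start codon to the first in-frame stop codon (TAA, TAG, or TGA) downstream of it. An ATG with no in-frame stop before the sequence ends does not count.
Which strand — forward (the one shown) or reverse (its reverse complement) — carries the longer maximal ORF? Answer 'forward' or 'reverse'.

Reverse complement (5'→3'): ACGACCGGTTAGAAAGTCCCGTATCAATGCGGCTATGACTGTAACACAAATTGTGCCATGTCCCTGTAAGAGGGG
Frame +1: CCC CTC TTA CAG GGA CAT GGC ACA ATT TGT GTT ACA GTC ATA GCC GCA TTG ATA CGG GAC TTT CTA ACC GGT CGT — no ATG→stop ORF.
Frame +2: CCC TCT TAC AGG GAC ATG GCA CAA TTT GTG TTA CAG TCA TAG CCG CAT TGA TAC GGG ACT TTC TAA CCG GTC — ATG at 17, stop TAG at 41 → 27 nt.
Frame +3: CCT CTT ACA GGG ACA TGG CAC AAT TTG TGT TAC AGT CAT AGC CGC ATT GAT ACG GGA CTT TCT AAC CGG TCG — no ATG→stop ORF.
Frame -1: ACG ACC GGT TAG AAA GTC CCG TAT CAA TGC GGC TAT GAC TGT AAC ACA AAT TGT GCC ATG TCC CTG TAA GAG GGG — ATG at 58, stop TAA at 67 → 12 nt.
Frame -2: CGA CCG GTT AGA AAG TCC CGT ATC AAT GCG GCT ATG ACT GTA ACA CAA ATT GTG CCA TGT CCC TGT AAG AGG — no ATG→stop ORF.
Frame -3: GAC CGG TTA GAA AGT CCC GTA TCA ATG CGG CTA TGA CTG TAA CAC AAA TTG TGC CAT GTC CCT GTA AGA GGG — ATG at 27, stop TGA at 36 → 12 nt.
Forward-strand max 27 nt; reverse-strand max 12 nt. The forward strand has the longer ORF.

forward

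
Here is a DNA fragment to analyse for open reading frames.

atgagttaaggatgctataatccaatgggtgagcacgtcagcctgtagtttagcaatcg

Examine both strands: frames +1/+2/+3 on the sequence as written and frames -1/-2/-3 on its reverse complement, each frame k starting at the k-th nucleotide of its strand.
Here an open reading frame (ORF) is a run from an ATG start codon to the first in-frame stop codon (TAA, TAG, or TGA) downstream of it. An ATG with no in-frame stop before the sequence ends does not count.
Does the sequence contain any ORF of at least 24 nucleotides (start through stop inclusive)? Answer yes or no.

yes

Reverse complement (5'→3'): CGATTGCTAAACTACAGGCTGACGTGCTCACCCATTGGATTATAGCATCCTTAACTCAT
Frame +1: ATG AGT TAA GGA TGC TAT AAT CCA ATG GGT GAG CAC GTC AGC CTG TAG TTT AGC AAT — ATG at 1, stop TAA at 7 → 9 nt; ATG at 25, stop TAG at 46 → 24 nt.
Frame +2: TGA GTT AAG GAT GCT ATA ATC CAA TGG GTG AGC ACG TCA GCC TGT AGT TTA GCA ATC — no ATG→stop ORF.
Frame +3: GAG TTA AGG ATG CTA TAA TCC AAT GGG TGA GCA CGT CAG CCT GTA GTT TAG CAA TCG — ATG at 12, stop TAA at 18 → 9 nt.
Frame -1: CGA TTG CTA AAC TAC AGG CTG ACG TGC TCA CCC ATT GGA TTA TAG CAT CCT TAA CTC — no ATG→stop ORF.
Frame -2: GAT TGC TAA ACT ACA GGC TGA CGT GCT CAC CCA TTG GAT TAT AGC ATC CTT AAC TCA — no ATG→stop ORF.
Frame -3: ATT GCT AAA CTA CAG GCT GAC GTG CTC ACC CAT TGG ATT ATA GCA TCC TTA ACT CAT — no ATG→stop ORF.
Frame +1 has an ORF of 24 nucleotides (positions 25–48) ≥ 24, so yes.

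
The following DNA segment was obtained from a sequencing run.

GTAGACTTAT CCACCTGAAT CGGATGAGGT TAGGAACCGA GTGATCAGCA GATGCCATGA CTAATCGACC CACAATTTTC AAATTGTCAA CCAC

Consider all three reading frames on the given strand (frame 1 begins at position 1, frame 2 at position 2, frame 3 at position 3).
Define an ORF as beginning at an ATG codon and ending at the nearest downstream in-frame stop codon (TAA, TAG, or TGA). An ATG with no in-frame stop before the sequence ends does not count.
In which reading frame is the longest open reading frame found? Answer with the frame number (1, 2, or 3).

Frame 1: GTA GAC TTA TCC ACC TGA ATC GGA TGA GGT TAG GAA CCG AGT GAT CAG CAG ATG CCA TGA CTA ATC GAC CCA CAA TTT TCA AAT TGT CAA CCA — ATG at 52, stop TGA at 58 → 9 nt.
Frame 2: TAG ACT TAT CCA CCT GAA TCG GAT GAG GTT AGG AAC CGA GTG ATC AGC AGA TGC CAT GAC TAA TCG ACC CAC AAT TTT CAA ATT GTC AAC CAC — no ATG→stop ORF.
Frame 3: AGA CTT ATC CAC CTG AAT CGG ATG AGG TTA GGA ACC GAG TGA TCA GCA GAT GCC ATG ACT AAT CGA CCC ACA ATT TTC AAA TTG TCA ACC — ATG at 24, stop TGA at 42 → 21 nt.
Longest ORF is 21 nt in frame 3 (positions 24–44).

3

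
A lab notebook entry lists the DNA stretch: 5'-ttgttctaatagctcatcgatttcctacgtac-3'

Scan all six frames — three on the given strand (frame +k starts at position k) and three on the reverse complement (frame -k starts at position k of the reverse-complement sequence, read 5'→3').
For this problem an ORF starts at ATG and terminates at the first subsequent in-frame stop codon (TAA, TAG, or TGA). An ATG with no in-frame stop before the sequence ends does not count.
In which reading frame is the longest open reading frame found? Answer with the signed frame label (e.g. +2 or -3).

-1

Reverse complement (5'→3'): GTACGTAGGAAATCGATGAGCTATTAGAACAA
Frame +1: TTG TTC TAA TAG CTC ATC GAT TTC CTA CGT — no ATG→stop ORF.
Frame +2: TGT TCT AAT AGC TCA TCG ATT TCC TAC GTA — no ATG→stop ORF.
Frame +3: GTT CTA ATA GCT CAT CGA TTT CCT ACG TAC — no ATG→stop ORF.
Frame -1: GTA CGT AGG AAA TCG ATG AGC TAT TAG AAC — ATG at 16, stop TAG at 25 → 12 nt.
Frame -2: TAC GTA GGA AAT CGA TGA GCT ATT AGA ACA — no ATG→stop ORF.
Frame -3: ACG TAG GAA ATC GAT GAG CTA TTA GAA CAA — no ATG→stop ORF.
Longest ORF is 12 nt in frame -1 (positions 16–27).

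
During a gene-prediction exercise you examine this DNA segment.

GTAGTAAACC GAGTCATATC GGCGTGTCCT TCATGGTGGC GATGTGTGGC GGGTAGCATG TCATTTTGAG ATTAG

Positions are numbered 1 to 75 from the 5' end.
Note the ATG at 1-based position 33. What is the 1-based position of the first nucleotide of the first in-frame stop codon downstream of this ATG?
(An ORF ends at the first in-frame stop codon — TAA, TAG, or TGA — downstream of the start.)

Codons from position 33: ATG (33–35), GTG (36–38), GCG (39–41), ATG (42–44), TGT (45–47), GGC (48–50), GGG (51–53), TAG (54–56).
TAG is a stop codon; it begins at position 54.

54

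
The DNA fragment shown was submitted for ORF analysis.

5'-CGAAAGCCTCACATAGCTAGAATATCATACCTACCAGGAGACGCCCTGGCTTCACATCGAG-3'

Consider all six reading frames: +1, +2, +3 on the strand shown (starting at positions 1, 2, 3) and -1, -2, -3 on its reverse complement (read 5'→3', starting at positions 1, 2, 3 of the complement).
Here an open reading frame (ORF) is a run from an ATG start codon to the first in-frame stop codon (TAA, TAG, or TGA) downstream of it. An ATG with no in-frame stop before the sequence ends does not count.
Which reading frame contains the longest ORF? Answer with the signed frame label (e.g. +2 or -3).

Reverse complement (5'→3'): CTCGATGTGAAGCCAGGGCGTCTCCTGGTAGGTATGATATTCTAGCTATGTGAGGCTTTCG
Frame +1: CGA AAG CCT CAC ATA GCT AGA ATA TCA TAC CTA CCA GGA GAC GCC CTG GCT TCA CAT CGA — no ATG→stop ORF.
Frame +2: GAA AGC CTC ACA TAG CTA GAA TAT CAT ACC TAC CAG GAG ACG CCC TGG CTT CAC ATC GAG — no ATG→stop ORF.
Frame +3: AAA GCC TCA CAT AGC TAG AAT ATC ATA CCT ACC AGG AGA CGC CCT GGC TTC ACA TCG — no ATG→stop ORF.
Frame -1: CTC GAT GTG AAG CCA GGG CGT CTC CTG GTA GGT ATG ATA TTC TAG CTA TGT GAG GCT TTC — ATG at 34, stop TAG at 43 → 12 nt.
Frame -2: TCG ATG TGA AGC CAG GGC GTC TCC TGG TAG GTA TGA TAT TCT AGC TAT GTG AGG CTT TCG — ATG at 5, stop TGA at 8 → 6 nt.
Frame -3: CGA TGT GAA GCC AGG GCG TCT CCT GGT AGG TAT GAT ATT CTA GCT ATG TGA GGC TTT — ATG at 48, stop TGA at 51 → 6 nt.
Longest ORF is 12 nt in frame -1 (positions 34–45).

-1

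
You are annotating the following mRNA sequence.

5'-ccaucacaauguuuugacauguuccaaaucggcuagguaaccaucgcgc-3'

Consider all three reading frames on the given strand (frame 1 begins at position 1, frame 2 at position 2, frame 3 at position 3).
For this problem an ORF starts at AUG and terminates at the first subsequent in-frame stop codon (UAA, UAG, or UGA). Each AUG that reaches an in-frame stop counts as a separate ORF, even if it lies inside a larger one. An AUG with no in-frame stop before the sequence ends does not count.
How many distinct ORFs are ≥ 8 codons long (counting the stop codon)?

0

Frame 1: CCA UCA CAA UGU UUU GAC AUG UUC CAA AUC GGC UAG GUA ACC AUC GCG — AUG at 19, stop UAG at 34 → 18 nt.
Frame 2: CAU CAC AAU GUU UUG ACA UGU UCC AAA UCG GCU AGG UAA CCA UCG CGC — no AUG→stop ORF.
Frame 3: AUC ACA AUG UUU UGA CAU GUU CCA AAU CGG CUA GGU AAC CAU CGC — AUG at 9, stop UGA at 15 → 9 nt.
No ORF reaches 8 codons. Count = 0.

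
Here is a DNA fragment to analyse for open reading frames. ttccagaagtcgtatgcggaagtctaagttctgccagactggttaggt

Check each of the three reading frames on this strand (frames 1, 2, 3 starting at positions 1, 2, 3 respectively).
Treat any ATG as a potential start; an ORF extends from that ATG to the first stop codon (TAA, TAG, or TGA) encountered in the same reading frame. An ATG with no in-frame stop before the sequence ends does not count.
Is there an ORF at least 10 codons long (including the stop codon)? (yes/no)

Frame 1: TTC CAG AAG TCG TAT GCG GAA GTC TAA GTT CTG CCA GAC TGG TTA GGT — no ATG→stop ORF.
Frame 2: TCC AGA AGT CGT ATG CGG AAG TCT AAG TTC TGC CAG ACT GGT TAG — ATG at 14, stop TAG at 44 → 33 nt.
Frame 3: CCA GAA GTC GTA TGC GGA AGT CTA AGT TCT GCC AGA CTG GTT AGG — no ATG→stop ORF.
Frame 2 has an ORF of 11 codons (positions 14–46) ≥ 10, so yes.

yes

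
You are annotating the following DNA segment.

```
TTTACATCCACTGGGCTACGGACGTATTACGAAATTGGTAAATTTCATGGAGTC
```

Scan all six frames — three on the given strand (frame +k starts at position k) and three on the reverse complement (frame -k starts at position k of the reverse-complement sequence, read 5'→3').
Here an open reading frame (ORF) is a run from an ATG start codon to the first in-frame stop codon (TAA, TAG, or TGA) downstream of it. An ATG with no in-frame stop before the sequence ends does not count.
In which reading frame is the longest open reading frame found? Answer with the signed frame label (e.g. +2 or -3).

Reverse complement (5'→3'): GACTCCATGAAATTTACCAATTTCGTAATACGTCCGTAGCCCAGTGGATGTAAA
Frame +1: TTT ACA TCC ACT GGG CTA CGG ACG TAT TAC GAA ATT GGT AAA TTT CAT GGA GTC — no ATG→stop ORF.
Frame +2: TTA CAT CCA CTG GGC TAC GGA CGT ATT ACG AAA TTG GTA AAT TTC ATG GAG — no ATG→stop ORF.
Frame +3: TAC ATC CAC TGG GCT ACG GAC GTA TTA CGA AAT TGG TAA ATT TCA TGG AGT — no ATG→stop ORF.
Frame -1: GAC TCC ATG AAA TTT ACC AAT TTC GTA ATA CGT CCG TAG CCC AGT GGA TGT AAA — ATG at 7, stop TAG at 37 → 33 nt.
Frame -2: ACT CCA TGA AAT TTA CCA ATT TCG TAA TAC GTC CGT AGC CCA GTG GAT GTA — no ATG→stop ORF.
Frame -3: CTC CAT GAA ATT TAC CAA TTT CGT AAT ACG TCC GTA GCC CAG TGG ATG TAA — ATG at 48, stop TAA at 51 → 6 nt.
Longest ORF is 33 nt in frame -1 (positions 7–39).

-1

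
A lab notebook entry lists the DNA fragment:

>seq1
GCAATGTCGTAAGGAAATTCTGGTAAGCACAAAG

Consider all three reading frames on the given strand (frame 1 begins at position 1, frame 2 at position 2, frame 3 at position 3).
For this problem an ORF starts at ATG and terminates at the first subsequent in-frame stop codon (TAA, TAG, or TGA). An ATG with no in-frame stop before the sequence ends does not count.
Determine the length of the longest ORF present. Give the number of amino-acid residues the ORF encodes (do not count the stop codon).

Frame 1: GCA ATG TCG TAA GGA AAT TCT GGT AAG CAC AAA — ATG at 4, stop TAA at 10 → 9 nt.
Frame 2: CAA TGT CGT AAG GAA ATT CTG GTA AGC ACA AAG — no ATG→stop ORF.
Frame 3: AAT GTC GTA AGG AAA TTC TGG TAA GCA CAA — no ATG→stop ORF.
Longest: frame 1, positions 4–12, 9 nt = 3 codons = 2 aa. → 2 amino acids.

2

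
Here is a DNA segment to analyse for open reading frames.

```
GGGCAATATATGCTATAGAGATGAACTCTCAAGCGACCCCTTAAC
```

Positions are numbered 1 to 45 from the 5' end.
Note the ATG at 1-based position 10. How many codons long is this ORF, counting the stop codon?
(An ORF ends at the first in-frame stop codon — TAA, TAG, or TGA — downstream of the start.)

3

Codons from position 10: ATG (10–12), CTA (13–15), TAG (16–18).
TAG is the first in-frame stop; that's 3 codons including the stop.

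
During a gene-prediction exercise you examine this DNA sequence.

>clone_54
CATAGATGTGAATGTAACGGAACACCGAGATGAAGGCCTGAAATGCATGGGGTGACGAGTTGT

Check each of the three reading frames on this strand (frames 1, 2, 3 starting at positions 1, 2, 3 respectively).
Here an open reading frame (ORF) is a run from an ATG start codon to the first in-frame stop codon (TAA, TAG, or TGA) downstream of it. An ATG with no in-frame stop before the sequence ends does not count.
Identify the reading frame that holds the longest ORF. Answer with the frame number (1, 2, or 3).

3

Frame 1: CAT AGA TGT GAA TGT AAC GGA ACA CCG AGA TGA AGG CCT GAA ATG CAT GGG GTG ACG AGT TGT — no ATG→stop ORF.
Frame 2: ATA GAT GTG AAT GTA ACG GAA CAC CGA GAT GAA GGC CTG AAA TGC ATG GGG TGA CGA GTT — ATG at 47, stop TGA at 53 → 9 nt.
Frame 3: TAG ATG TGA ATG TAA CGG AAC ACC GAG ATG AAG GCC TGA AAT GCA TGG GGT GAC GAG TTG — ATG at 6, stop TGA at 9 → 6 nt; ATG at 12, stop TAA at 15 → 6 nt; ATG at 30, stop TGA at 39 → 12 nt.
Longest ORF is 12 nt in frame 3 (positions 30–41).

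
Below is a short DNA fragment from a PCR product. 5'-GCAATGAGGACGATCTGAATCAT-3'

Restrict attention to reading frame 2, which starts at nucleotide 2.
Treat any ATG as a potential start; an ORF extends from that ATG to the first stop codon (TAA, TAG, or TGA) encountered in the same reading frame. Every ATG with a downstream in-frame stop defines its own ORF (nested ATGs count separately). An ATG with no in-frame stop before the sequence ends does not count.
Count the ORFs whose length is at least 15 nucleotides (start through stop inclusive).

Frame 2: CAA TGA GGA CGA TCT GAA TCA — no ATG→stop ORF.
No ORF reaches 15 nucleotides. Count = 0.

0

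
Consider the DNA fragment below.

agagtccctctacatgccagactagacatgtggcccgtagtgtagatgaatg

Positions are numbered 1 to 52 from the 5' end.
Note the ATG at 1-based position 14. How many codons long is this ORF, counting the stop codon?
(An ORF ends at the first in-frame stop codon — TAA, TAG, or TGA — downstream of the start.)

Codons from position 14: ATG (14–16), CCA (17–19), GAC (20–22), TAG (23–25).
TAG is the first in-frame stop; that's 4 codons including the stop.

4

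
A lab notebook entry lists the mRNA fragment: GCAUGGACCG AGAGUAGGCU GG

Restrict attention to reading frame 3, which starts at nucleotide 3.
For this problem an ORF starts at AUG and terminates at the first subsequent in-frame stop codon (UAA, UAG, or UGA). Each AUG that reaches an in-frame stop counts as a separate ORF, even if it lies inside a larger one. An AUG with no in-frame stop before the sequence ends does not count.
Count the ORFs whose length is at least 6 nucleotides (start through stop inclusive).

1

Frame 3: AUG GAC CGA GAG UAG GCU — AUG at 3, stop UAG at 15 → 15 nt.
ORFs ≥ 6 nucleotides: frame 3 3–17 (15 nucleotides). Count = 1.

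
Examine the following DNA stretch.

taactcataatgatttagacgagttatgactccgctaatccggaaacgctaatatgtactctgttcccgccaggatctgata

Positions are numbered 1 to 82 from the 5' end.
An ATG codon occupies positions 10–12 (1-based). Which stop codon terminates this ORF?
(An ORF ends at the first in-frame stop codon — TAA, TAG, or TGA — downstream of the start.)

TAG

Codons from position 10: ATG (10–12), ATT (13–15), TAG (16–18).
The first in-frame stop codon is TAG.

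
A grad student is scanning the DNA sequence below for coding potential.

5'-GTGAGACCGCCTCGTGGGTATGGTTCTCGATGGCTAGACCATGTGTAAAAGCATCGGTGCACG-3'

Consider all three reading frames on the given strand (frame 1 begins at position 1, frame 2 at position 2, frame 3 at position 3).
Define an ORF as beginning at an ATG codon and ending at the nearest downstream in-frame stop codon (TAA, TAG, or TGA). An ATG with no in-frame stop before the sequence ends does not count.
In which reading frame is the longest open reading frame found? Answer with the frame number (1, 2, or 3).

Frame 1: GTG AGA CCG CCT CGT GGG TAT GGT TCT CGA TGG CTA GAC CAT GTG TAA AAG CAT CGG TGC ACG — no ATG→stop ORF.
Frame 2: TGA GAC CGC CTC GTG GGT ATG GTT CTC GAT GGC TAG ACC ATG TGT AAA AGC ATC GGT GCA — ATG at 20, stop TAG at 35 → 18 nt.
Frame 3: GAG ACC GCC TCG TGG GTA TGG TTC TCG ATG GCT AGA CCA TGT GTA AAA GCA TCG GTG CAC — no ATG→stop ORF.
Longest ORF is 18 nt in frame 2 (positions 20–37).

2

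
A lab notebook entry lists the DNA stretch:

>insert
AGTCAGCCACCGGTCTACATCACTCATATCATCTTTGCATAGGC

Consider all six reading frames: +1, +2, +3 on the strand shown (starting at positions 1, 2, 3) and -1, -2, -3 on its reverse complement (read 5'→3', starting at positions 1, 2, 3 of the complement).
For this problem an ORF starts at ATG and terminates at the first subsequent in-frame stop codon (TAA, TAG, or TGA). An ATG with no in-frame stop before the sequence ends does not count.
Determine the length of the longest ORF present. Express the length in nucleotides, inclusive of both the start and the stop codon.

12

Reverse complement (5'→3'): GCCTATGCAAAGATGATATGAGTGATGTAGACCGGTGGCTGACT
Frame +1: AGT CAG CCA CCG GTC TAC ATC ACT CAT ATC ATC TTT GCA TAG — no ATG→stop ORF.
Frame +2: GTC AGC CAC CGG TCT ACA TCA CTC ATA TCA TCT TTG CAT AGG — no ATG→stop ORF.
Frame +3: TCA GCC ACC GGT CTA CAT CAC TCA TAT CAT CTT TGC ATA GGC — no ATG→stop ORF.
Frame -1: GCC TAT GCA AAG ATG ATA TGA GTG ATG TAG ACC GGT GGC TGA — ATG at 13, stop TGA at 19 → 9 nt; ATG at 25, stop TAG at 28 → 6 nt.
Frame -2: CCT ATG CAA AGA TGA TAT GAG TGA TGT AGA CCG GTG GCT GAC — ATG at 5, stop TGA at 14 → 12 nt.
Frame -3: CTA TGC AAA GAT GAT ATG AGT GAT GTA GAC CGG TGG CTG ACT — no ATG→stop ORF.
Longest: frame -2, positions 5–16, 12 nt = 4 codons = 3 aa. → 12 nucleotides.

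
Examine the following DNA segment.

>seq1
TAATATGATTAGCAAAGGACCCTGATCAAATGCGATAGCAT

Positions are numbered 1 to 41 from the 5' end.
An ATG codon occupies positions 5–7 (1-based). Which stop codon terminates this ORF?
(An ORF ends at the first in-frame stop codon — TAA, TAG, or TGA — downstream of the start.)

TGA

Codons from position 5: ATG (5–7), ATT (8–10), AGC (11–13), AAA (14–16), GGA (17–19), CCC (20–22), TGA (23–25).
The first in-frame stop codon is TGA.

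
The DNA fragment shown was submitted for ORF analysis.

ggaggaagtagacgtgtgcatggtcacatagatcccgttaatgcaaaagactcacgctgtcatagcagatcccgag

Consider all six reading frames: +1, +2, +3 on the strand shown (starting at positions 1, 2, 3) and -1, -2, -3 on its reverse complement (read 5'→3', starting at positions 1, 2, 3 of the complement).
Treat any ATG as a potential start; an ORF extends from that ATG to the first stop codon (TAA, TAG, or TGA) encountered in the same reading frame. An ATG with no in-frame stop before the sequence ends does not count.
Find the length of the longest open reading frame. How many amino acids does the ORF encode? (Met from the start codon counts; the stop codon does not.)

3

Reverse complement (5'→3'): CTCGGGATCTGCTATGACAGCGTGAGTCTTTTGCATTAACGGGATCTATGTGACCATGCACACGTCTACTTCCTCC
Frame +1: GGA GGA AGT AGA CGT GTG CAT GGT CAC ATA GAT CCC GTT AAT GCA AAA GAC TCA CGC TGT CAT AGC AGA TCC CGA — no ATG→stop ORF.
Frame +2: GAG GAA GTA GAC GTG TGC ATG GTC ACA TAG ATC CCG TTA ATG CAA AAG ACT CAC GCT GTC ATA GCA GAT CCC GAG — ATG at 20, stop TAG at 29 → 12 nt.
Frame +3: AGG AAG TAG ACG TGT GCA TGG TCA CAT AGA TCC CGT TAA TGC AAA AGA CTC ACG CTG TCA TAG CAG ATC CCG — no ATG→stop ORF.
Frame -1: CTC GGG ATC TGC TAT GAC AGC GTG AGT CTT TTG CAT TAA CGG GAT CTA TGT GAC CAT GCA CAC GTC TAC TTC CTC — no ATG→stop ORF.
Frame -2: TCG GGA TCT GCT ATG ACA GCG TGA GTC TTT TGC ATT AAC GGG ATC TAT GTG ACC ATG CAC ACG TCT ACT TCC TCC — ATG at 14, stop TGA at 23 → 12 nt.
Frame -3: CGG GAT CTG CTA TGA CAG CGT GAG TCT TTT GCA TTA ACG GGA TCT ATG TGA CCA TGC ACA CGT CTA CTT CCT — ATG at 48, stop TGA at 51 → 6 nt.
Longest: frame +2, positions 20–31, 12 nt = 4 codons = 3 aa. → 3 amino acids.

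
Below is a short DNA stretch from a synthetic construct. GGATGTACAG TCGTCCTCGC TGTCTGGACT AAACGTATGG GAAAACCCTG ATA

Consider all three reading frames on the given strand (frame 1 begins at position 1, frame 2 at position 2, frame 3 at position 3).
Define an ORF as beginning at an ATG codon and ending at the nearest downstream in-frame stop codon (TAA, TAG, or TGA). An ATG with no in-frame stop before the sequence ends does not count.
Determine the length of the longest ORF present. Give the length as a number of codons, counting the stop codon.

Frame 1: GGA TGT ACA GTC GTC CTC GCT GTC TGG ACT AAA CGT ATG GGA AAA CCC TGA — ATG at 37, stop TGA at 49 → 15 nt.
Frame 2: GAT GTA CAG TCG TCC TCG CTG TCT GGA CTA AAC GTA TGG GAA AAC CCT GAT — no ATG→stop ORF.
Frame 3: ATG TAC AGT CGT CCT CGC TGT CTG GAC TAA ACG TAT GGG AAA ACC CTG ATA — ATG at 3, stop TAA at 30 → 30 nt.
Longest: frame 3, positions 3–32, 30 nt = 10 codons = 9 aa. → 10 codons.

10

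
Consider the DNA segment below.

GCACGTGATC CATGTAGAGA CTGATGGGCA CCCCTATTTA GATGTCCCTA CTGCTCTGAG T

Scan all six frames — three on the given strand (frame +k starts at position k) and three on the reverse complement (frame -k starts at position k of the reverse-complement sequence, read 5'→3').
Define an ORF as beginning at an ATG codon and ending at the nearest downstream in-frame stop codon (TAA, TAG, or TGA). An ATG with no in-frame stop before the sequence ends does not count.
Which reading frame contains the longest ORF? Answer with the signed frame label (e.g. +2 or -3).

+3

Reverse complement (5'→3'): ACTCAGAGCAGTAGGGACATCTAAATAGGGGTGCCCATCAGTCTCTACATGGATCACGTGC
Frame +1: GCA CGT GAT CCA TGT AGA GAC TGA TGG GCA CCC CTA TTT AGA TGT CCC TAC TGC TCT GAG — no ATG→stop ORF.
Frame +2: CAC GTG ATC CAT GTA GAG ACT GAT GGG CAC CCC TAT TTA GAT GTC CCT ACT GCT CTG AGT — no ATG→stop ORF.
Frame +3: ACG TGA TCC ATG TAG AGA CTG ATG GGC ACC CCT ATT TAG ATG TCC CTA CTG CTC TGA — ATG at 12, stop TAG at 15 → 6 nt; ATG at 24, stop TAG at 39 → 18 nt; ATG at 42, stop TGA at 57 → 18 nt.
Frame -1: ACT CAG AGC AGT AGG GAC ATC TAA ATA GGG GTG CCC ATC AGT CTC TAC ATG GAT CAC GTG — no ATG→stop ORF.
Frame -2: CTC AGA GCA GTA GGG ACA TCT AAA TAG GGG TGC CCA TCA GTC TCT ACA TGG ATC ACG TGC — no ATG→stop ORF.
Frame -3: TCA GAG CAG TAG GGA CAT CTA AAT AGG GGT GCC CAT CAG TCT CTA CAT GGA TCA CGT — no ATG→stop ORF.
Longest ORF is 18 nt in frame +3 (positions 24–41).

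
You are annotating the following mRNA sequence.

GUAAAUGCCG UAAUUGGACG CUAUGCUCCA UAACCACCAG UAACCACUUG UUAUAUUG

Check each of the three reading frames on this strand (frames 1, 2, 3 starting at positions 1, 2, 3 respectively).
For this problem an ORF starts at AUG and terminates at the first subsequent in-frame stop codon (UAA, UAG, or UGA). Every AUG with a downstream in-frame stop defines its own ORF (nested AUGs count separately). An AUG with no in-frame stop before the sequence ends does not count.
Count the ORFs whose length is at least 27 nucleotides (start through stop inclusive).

0

Frame 1: GUA AAU GCC GUA AUU GGA CGC UAU GCU CCA UAA CCA CCA GUA ACC ACU UGU UAU AUU — no AUG→stop ORF.
Frame 2: UAA AUG CCG UAA UUG GAC GCU AUG CUC CAU AAC CAC CAG UAA CCA CUU GUU AUA UUG — AUG at 5, stop UAA at 11 → 9 nt; AUG at 23, stop UAA at 41 → 21 nt.
Frame 3: AAA UGC CGU AAU UGG ACG CUA UGC UCC AUA ACC ACC AGU AAC CAC UUG UUA UAU — no AUG→stop ORF.
No ORF reaches 27 nucleotides. Count = 0.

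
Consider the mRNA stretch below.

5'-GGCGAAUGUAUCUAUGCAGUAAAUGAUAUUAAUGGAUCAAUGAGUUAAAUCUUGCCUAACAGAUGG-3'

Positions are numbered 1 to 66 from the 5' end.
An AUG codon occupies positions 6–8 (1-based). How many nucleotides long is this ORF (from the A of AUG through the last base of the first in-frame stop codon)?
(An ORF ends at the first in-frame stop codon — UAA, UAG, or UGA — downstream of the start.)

21

Codons from position 6: AUG (6–8), UAU (9–11), CUA (12–14), UGC (15–17), AGU (18–20), AAA (21–23), UGA (24–26).
UGA is the first in-frame stop; ORF spans 6–26, 21 nucleotides.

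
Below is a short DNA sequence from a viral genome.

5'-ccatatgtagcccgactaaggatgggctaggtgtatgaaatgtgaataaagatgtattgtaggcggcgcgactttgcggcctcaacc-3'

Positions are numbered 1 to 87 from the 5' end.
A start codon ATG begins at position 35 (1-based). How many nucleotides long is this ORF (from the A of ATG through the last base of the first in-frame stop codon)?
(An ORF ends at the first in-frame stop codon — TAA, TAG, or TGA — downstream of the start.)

Codons from position 35: ATG (35–37), AAA (38–40), TGT (41–43), GAA (44–46), TAA (47–49).
TAA is the first in-frame stop; ORF spans 35–49, 15 nucleotides.

15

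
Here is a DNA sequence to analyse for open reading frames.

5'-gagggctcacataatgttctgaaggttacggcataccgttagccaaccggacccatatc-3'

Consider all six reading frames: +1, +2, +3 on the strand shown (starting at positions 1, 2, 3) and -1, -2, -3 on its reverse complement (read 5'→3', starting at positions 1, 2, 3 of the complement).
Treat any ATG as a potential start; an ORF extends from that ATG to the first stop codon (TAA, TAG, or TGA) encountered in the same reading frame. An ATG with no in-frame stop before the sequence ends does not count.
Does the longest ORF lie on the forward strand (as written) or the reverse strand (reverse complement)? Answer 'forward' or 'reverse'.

Reverse complement (5'→3'): GATATGGGTCCGGTTGGCTAACGGTATGCCGTAACCTTCAGAACATTATGTGAGCCCTC
Frame +1: GAG GGC TCA CAT AAT GTT CTG AAG GTT ACG GCA TAC CGT TAG CCA ACC GGA CCC ATA — no ATG→stop ORF.
Frame +2: AGG GCT CAC ATA ATG TTC TGA AGG TTA CGG CAT ACC GTT AGC CAA CCG GAC CCA TAT — ATG at 14, stop TGA at 20 → 9 nt.
Frame +3: GGG CTC ACA TAA TGT TCT GAA GGT TAC GGC ATA CCG TTA GCC AAC CGG ACC CAT ATC — no ATG→stop ORF.
Frame -1: GAT ATG GGT CCG GTT GGC TAA CGG TAT GCC GTA ACC TTC AGA ACA TTA TGT GAG CCC — ATG at 4, stop TAA at 19 → 18 nt.
Frame -2: ATA TGG GTC CGG TTG GCT AAC GGT ATG CCG TAA CCT TCA GAA CAT TAT GTG AGC CCT — ATG at 26, stop TAA at 32 → 9 nt.
Frame -3: TAT GGG TCC GGT TGG CTA ACG GTA TGC CGT AAC CTT CAG AAC ATT ATG TGA GCC CTC — ATG at 48, stop TGA at 51 → 6 nt.
Forward-strand max 9 nt; reverse-strand max 18 nt. The reverse strand has the longer ORF.

reverse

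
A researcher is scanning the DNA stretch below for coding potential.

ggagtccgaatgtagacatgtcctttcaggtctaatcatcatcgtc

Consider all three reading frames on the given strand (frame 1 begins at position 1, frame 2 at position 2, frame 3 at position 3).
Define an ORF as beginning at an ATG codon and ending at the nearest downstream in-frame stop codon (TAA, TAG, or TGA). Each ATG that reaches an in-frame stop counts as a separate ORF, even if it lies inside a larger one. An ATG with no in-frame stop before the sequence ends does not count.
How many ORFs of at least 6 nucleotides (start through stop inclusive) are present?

Frame 1: GGA GTC CGA ATG TAG ACA TGT CCT TTC AGG TCT AAT CAT CAT CGT — ATG at 10, stop TAG at 13 → 6 nt.
Frame 2: GAG TCC GAA TGT AGA CAT GTC CTT TCA GGT CTA ATC ATC ATC GTC — no ATG→stop ORF.
Frame 3: AGT CCG AAT GTA GAC ATG TCC TTT CAG GTC TAA TCA TCA TCG — ATG at 18, stop TAA at 33 → 18 nt.
ORFs ≥ 6 nucleotides: frame 1 10–15 (6 nucleotides), frame 3 18–35 (18 nucleotides). Count = 2.

2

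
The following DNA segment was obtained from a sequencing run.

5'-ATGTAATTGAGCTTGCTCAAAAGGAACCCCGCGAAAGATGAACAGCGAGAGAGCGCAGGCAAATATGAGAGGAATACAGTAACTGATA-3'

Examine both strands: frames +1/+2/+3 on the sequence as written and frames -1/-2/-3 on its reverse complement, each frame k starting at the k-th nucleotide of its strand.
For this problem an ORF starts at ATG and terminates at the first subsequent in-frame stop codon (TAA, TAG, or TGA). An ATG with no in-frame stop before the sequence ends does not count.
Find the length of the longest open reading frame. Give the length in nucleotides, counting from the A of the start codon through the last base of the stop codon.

Reverse complement (5'→3'): TATCAGTTACTGTATTCCTCTCATATTTGCCTGCGCTCTCTCGCTGTTCATCTTTCGCGGGGTTCCTTTTGAGCAAGCTCAATTACAT
Frame +1: ATG TAA TTG AGC TTG CTC AAA AGG AAC CCC GCG AAA GAT GAA CAG CGA GAG AGC GCA GGC AAA TAT GAG AGG AAT ACA GTA ACT GAT — ATG at 1, stop TAA at 4 → 6 nt.
Frame +2: TGT AAT TGA GCT TGC TCA AAA GGA ACC CCG CGA AAG ATG AAC AGC GAG AGA GCG CAG GCA AAT ATG AGA GGA ATA CAG TAA CTG ATA — ATG at 38, stop TAA at 80 → 45 nt; ATG at 65, stop TAA at 80 → 18 nt.
Frame +3: GTA ATT GAG CTT GCT CAA AAG GAA CCC CGC GAA AGA TGA ACA GCG AGA GAG CGC AGG CAA ATA TGA GAG GAA TAC AGT AAC TGA — no ATG→stop ORF.
Frame -1: TAT CAG TTA CTG TAT TCC TCT CAT ATT TGC CTG CGC TCT CTC GCT GTT CAT CTT TCG CGG GGT TCC TTT TGA GCA AGC TCA ATT ACA — no ATG→stop ORF.
Frame -2: ATC AGT TAC TGT ATT CCT CTC ATA TTT GCC TGC GCT CTC TCG CTG TTC ATC TTT CGC GGG GTT CCT TTT GAG CAA GCT CAA TTA CAT — no ATG→stop ORF.
Frame -3: TCA GTT ACT GTA TTC CTC TCA TAT TTG CCT GCG CTC TCT CGC TGT TCA TCT TTC GCG GGG TTC CTT TTG AGC AAG CTC AAT TAC — no ATG→stop ORF.
Longest: frame +2, positions 38–82, 45 nt = 15 codons = 14 aa. → 45 nucleotides.

45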